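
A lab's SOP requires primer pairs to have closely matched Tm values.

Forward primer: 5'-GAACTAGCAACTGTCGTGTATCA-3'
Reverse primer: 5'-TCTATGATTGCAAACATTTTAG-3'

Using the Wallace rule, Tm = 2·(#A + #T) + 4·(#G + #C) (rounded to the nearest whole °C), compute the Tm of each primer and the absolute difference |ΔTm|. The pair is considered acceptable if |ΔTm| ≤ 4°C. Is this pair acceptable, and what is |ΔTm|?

Forward: A=7 T=6 G=5 C=5 → Tm = 2·13 + 4·10 = 66°C.
Reverse: A=7 T=9 G=3 C=3 → Tm = 2·16 + 4·6 = 56°C.
|ΔTm| = |66 − 56| = 10°C, > 4°C.

|ΔTm| = 10°C; the pair is not acceptable.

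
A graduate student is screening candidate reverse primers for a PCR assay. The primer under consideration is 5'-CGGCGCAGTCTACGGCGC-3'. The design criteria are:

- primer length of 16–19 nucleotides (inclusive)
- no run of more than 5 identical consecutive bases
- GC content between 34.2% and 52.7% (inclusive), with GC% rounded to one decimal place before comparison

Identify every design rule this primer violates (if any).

Base counts: A=2, T=2, G=7, C=7 (length 18).
length: length 18 ✓
homopolymer run: longest run = 2 ✓
GC content: GC 14/18 = 77.8%, outside 34.2–52.7% ✗

Fails: GC content.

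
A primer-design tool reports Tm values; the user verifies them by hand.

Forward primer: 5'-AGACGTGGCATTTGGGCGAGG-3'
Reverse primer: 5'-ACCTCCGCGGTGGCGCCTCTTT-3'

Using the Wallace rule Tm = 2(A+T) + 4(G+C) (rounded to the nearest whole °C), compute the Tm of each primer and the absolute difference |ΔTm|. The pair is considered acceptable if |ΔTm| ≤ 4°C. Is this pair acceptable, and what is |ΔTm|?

Forward: A=4 T=4 G=10 C=3 → Tm = 2·8 + 4·13 = 68°C.
Reverse: A=1 T=6 G=6 C=9 → Tm = 2·7 + 4·15 = 74°C.
|ΔTm| = |68 − 74| = 6°C, > 4°C.

|ΔTm| = 6°C; the pair is not acceptable.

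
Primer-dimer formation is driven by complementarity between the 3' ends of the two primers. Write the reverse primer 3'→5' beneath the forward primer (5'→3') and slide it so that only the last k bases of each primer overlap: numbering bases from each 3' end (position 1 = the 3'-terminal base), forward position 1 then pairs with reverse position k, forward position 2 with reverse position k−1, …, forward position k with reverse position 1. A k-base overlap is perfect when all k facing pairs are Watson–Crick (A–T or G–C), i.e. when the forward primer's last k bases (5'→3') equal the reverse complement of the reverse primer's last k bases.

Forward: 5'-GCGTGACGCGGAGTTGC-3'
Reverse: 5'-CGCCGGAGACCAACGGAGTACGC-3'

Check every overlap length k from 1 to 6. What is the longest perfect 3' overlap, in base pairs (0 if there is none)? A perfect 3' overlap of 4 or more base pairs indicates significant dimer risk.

Last 6 bases (5'→3') — forward …AGTTGC, reverse …GTACGC.
Reverse complement of the reverse primer's last 6 bases: GCGTAC; its first k bases are the reverse complement of the reverse primer's last k bases, so a perfect k-base overlap needs the forward primer's last k bases to equal them.
Comparing (forward last k vs required): k=1: C vs G ✗; k=2: GC vs GC ✓; k=3: TGC vs GCG ✗; k=4: TTGC vs GCGT ✗; k=5: GTTGC vs GCGTA ✗; k=6: AGTTGC vs GCGTAC ✗.
Only k = 2 is perfect, so the longest perfect 3' overlap is 2.

Longest perfect overlap: 2 complementary base pairs; below the dimer-risk threshold (threshold 4).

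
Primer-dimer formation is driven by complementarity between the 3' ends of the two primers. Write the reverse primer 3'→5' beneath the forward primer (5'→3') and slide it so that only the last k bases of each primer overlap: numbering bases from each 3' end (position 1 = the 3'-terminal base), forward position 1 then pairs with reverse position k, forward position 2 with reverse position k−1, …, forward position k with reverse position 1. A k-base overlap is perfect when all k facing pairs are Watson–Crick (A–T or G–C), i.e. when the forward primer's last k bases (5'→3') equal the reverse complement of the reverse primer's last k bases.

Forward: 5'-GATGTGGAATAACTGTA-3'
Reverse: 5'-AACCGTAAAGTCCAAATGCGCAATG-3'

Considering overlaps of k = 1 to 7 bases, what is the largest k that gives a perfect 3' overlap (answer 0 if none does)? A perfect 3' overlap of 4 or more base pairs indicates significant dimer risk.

Longest perfect overlap: 0 complementary base pairs; below the dimer-risk threshold (threshold 4).

Last 7 bases (5'→3') — forward …AACTGTA, reverse …CGCAATG.
Reverse complement of the reverse primer's last 7 bases: CATTGCG; its first k bases are the reverse complement of the reverse primer's last k bases, so a perfect k-base overlap needs the forward primer's last k bases to equal them.
Comparing (forward last k vs required): k=1: A vs C ✗; k=2: TA vs CA ✗; k=3: GTA vs CAT ✗; k=4: TGTA vs CATT ✗; k=5: CTGTA vs CATTG ✗; k=6: ACTGTA vs CATTGC ✗; k=7: AACTGTA vs CATTGCG ✗.
No overlap length from 1 to 7 is perfect, so the longest perfect 3' overlap is 0.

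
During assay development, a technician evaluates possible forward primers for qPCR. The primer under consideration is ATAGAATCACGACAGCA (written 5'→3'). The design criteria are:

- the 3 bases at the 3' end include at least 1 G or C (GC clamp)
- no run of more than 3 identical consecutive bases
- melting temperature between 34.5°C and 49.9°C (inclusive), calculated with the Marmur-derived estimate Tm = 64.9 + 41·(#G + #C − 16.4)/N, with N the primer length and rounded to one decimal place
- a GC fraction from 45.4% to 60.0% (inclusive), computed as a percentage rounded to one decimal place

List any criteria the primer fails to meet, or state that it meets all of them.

Fails: GC content.

Base counts: A=8, T=2, G=3, C=4 (length 17).
GC clamp: 3' end GCA has 2 G/C ✓
homopolymer run: longest run = 2 ✓
Tm: Tm = 64.9 + 41·(7 − 16.4)/17 = 42.2°C ✓
GC content: GC 7/17 = 41.2%, outside 45.4–60.0% ✗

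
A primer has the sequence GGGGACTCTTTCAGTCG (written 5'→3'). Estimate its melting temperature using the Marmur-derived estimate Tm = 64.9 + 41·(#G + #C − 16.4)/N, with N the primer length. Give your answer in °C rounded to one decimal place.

49.5°C

Base counts: A=2, T=5, G=6, C=4; G+C = 10, N = 17.
Tm = 64.9 + 41·(10 − 16.4)/17 = 64.9 + -262.40/17 = 49.5°C.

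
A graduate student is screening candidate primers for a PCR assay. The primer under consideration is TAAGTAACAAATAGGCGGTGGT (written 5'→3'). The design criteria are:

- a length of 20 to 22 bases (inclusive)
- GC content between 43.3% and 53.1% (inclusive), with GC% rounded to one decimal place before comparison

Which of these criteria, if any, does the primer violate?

Base counts: A=8, T=5, G=7, C=2 (length 22).
length: length 22 ✓
GC content: GC 9/22 = 40.9%, outside 43.3–53.1% ✗

Fails: GC content.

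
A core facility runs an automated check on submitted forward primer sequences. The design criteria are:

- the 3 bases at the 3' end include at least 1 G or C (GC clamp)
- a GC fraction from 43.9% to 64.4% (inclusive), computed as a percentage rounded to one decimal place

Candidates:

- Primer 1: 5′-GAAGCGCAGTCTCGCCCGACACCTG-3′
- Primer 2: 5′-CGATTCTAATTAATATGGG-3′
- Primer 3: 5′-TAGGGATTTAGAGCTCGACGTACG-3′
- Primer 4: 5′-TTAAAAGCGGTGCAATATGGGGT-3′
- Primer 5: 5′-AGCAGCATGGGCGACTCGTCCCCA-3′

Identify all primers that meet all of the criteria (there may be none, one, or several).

Primer 3 only.

Primer 1 (25 nt, A=5 T=3 G=7 C=10): 3' end CTG has 2 G/C ✓; GC 17/25 = 68.0%, outside 43.9–64.4% ✗ — fails.
Primer 2 (19 nt, A=6 T=7 G=4 C=2): 3' end GGG has 3 G/C ✓; GC 6/19 = 31.6%, outside 43.9–64.4% ✗ — fails.
Primer 3 (24 nt, A=6 T=6 G=8 C=4): 3' end ACG has 2 G/C ✓; GC 12/24 = 50.0% ✓ — passes.
Primer 4 (23 nt, A=7 T=6 G=8 C=2): 3' end GGT has 2 G/C ✓; GC 10/23 = 43.5%, outside 43.9–64.4% ✗ — fails.
Primer 5 (24 nt, A=5 T=3 G=7 C=9): 3' end CCA has 2 G/C ✓; GC 16/24 = 66.7%, outside 43.9–64.4% ✗ — fails.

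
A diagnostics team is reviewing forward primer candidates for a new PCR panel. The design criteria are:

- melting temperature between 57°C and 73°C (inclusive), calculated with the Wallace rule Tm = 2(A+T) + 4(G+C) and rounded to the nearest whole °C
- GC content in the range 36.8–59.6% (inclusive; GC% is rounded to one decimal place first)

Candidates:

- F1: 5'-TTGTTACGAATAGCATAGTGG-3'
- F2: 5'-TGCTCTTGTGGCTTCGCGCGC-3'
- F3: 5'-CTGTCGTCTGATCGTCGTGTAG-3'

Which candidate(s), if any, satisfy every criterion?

F1 and F3.

F1 (21 nt, A=6 T=7 G=6 C=2): Tm = 2·13 + 4·8 = 58°C ✓; GC 8/21 = 38.1% ✓ — passes.
F2 (21 nt, A=0 T=7 G=7 C=7): Tm = 2·7 + 4·14 = 70°C ✓; GC 14/21 = 66.7%, outside 36.8–59.6% ✗ — fails.
F3 (22 nt, A=2 T=8 G=7 C=5): Tm = 2·10 + 4·12 = 68°C ✓; GC 12/22 = 54.5% ✓ — passes.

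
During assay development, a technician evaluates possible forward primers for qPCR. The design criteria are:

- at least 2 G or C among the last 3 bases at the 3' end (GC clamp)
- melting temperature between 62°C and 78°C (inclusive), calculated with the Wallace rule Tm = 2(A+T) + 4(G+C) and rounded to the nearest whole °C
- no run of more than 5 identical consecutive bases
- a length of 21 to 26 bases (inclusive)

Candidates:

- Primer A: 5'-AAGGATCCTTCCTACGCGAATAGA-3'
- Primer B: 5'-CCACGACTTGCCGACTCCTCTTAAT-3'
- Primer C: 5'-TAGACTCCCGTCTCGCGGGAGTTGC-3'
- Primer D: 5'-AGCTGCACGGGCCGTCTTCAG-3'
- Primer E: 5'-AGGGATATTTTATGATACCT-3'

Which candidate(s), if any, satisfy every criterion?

Primer D only.

Primer A (24 nt, A=8 T=5 G=5 C=6): 3' end AGA has 1 G/C, need ≥2 ✗; Tm = 2·13 + 4·11 = 70°C ✓; longest run = 2 ✓; length 24 ✓ — fails.
Primer B (25 nt, A=5 T=7 G=3 C=10): 3' end AAT has 0 G/C, need ≥2 ✗; Tm = 2·12 + 4·13 = 76°C ✓; longest run = 2 ✓; length 25 ✓ — fails.
Primer C (25 nt, A=3 T=6 G=8 C=8): 3' end TGC has 2 G/C ✓; Tm = 2·9 + 4·16 = 82°C, outside 62–78°C ✗; longest run = 3 ✓; length 25 ✓ — fails.
Primer D (21 nt, A=3 T=4 G=7 C=7): 3' end CAG has 2 G/C ✓; Tm = 2·7 + 4·14 = 70°C ✓; longest run = 3 ✓; length 21 ✓ — passes.
Primer E (20 nt, A=6 T=8 G=4 C=2): 3' end CCT has 2 G/C ✓; Tm = 2·14 + 4·6 = 52°C, outside 62–78°C ✗; longest run = 4 ✓; length 20, outside 21–26 ✗ — fails.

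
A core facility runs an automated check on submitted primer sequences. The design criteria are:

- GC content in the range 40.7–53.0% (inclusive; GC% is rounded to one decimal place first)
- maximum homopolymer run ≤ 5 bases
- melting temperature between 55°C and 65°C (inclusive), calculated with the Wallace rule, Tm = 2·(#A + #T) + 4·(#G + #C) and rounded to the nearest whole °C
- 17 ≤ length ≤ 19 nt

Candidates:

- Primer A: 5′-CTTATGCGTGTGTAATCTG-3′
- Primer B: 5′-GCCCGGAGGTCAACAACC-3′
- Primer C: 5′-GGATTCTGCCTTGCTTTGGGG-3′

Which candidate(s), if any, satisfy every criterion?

None of the candidates satisfy all criteria.

Primer A (19 nt, A=3 T=8 G=5 C=3): GC 8/19 = 42.1% ✓; longest run = 2 ✓; Tm = 2·11 + 4·8 = 54°C, outside 55–65°C ✗; length 19 ✓ — fails.
Primer B (18 nt, A=5 T=1 G=5 C=7): GC 12/18 = 66.7%, outside 40.7–53.0% ✗; longest run = 3 ✓; Tm = 2·6 + 4·12 = 60°C ✓; length 18 ✓ — fails.
Primer C (21 nt, A=1 T=8 G=8 C=4): GC 12/21 = 57.1%, outside 40.7–53.0% ✗; longest run = 4 ✓; Tm = 2·9 + 4·12 = 66°C, outside 55–65°C ✗; length 21, outside 17–19 ✗ — fails.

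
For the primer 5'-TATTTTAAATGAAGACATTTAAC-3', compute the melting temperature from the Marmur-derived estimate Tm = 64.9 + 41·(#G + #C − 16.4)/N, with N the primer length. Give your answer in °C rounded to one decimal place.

Base counts: A=10, T=9, G=2, C=2; G+C = 4, N = 23.
Tm = 64.9 + 41·(4 − 16.4)/23 = 64.9 + -508.40/23 = 42.8°C.

42.8°C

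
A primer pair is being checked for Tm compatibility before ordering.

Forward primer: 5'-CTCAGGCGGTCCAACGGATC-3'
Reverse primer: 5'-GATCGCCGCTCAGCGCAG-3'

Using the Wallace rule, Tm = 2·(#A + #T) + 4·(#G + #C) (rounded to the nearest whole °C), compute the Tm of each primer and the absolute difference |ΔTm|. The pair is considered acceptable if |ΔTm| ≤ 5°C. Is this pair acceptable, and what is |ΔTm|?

Forward: A=4 T=3 G=6 C=7 → Tm = 2·7 + 4·13 = 66°C.
Reverse: A=3 T=2 G=6 C=7 → Tm = 2·5 + 4·13 = 62°C.
|ΔTm| = |66 − 62| = 4°C, ≤ 5°C.

|ΔTm| = 4°C; the pair is acceptable.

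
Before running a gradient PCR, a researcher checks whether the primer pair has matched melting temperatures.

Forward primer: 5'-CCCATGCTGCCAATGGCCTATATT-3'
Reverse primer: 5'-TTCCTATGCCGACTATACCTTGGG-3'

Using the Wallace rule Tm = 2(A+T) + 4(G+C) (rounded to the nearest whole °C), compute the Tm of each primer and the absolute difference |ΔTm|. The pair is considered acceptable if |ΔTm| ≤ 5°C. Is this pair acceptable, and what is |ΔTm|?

|ΔTm| = 0°C; the pair is acceptable.

Forward: A=5 T=7 G=4 C=8 → Tm = 2·12 + 4·12 = 72°C.
Reverse: A=4 T=8 G=5 C=7 → Tm = 2·12 + 4·12 = 72°C.
|ΔTm| = |72 − 72| = 0°C, ≤ 5°C.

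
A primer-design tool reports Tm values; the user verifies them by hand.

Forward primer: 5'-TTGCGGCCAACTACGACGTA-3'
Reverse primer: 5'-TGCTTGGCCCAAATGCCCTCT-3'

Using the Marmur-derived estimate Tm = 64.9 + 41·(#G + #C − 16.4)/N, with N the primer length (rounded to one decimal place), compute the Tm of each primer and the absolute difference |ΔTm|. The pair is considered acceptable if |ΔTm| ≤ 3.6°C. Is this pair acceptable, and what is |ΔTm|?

Forward: G+C = 11, N = 20 → Tm = 64.9 + 41·(11 − 16.4)/20 = 53.8°C.
Reverse: G+C = 12, N = 21 → Tm = 64.9 + 41·(12 − 16.4)/21 = 56.3°C.
|ΔTm| = |53.8 − 56.3| = 2.5°C, ≤ 3.6°C.

|ΔTm| = 2.5°C; the pair is acceptable.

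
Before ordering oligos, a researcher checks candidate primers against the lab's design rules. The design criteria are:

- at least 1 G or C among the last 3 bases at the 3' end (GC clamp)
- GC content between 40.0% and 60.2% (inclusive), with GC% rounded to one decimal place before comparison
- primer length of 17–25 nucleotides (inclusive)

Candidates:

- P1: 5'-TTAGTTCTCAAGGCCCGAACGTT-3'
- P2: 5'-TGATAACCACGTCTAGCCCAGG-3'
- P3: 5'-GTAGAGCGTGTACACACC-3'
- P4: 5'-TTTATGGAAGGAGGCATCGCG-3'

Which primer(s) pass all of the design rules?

P1, P2, P3 and P4.

P1 (23 nt, A=5 T=7 G=5 C=6): 3' end GTT has 1 G/C ✓; GC 11/23 = 47.8% ✓; length 23 ✓ — passes.
P2 (22 nt, A=6 T=4 G=5 C=7): 3' end AGG has 2 G/C ✓; GC 12/22 = 54.5% ✓; length 22 ✓ — passes.
P3 (18 nt, A=5 T=3 G=5 C=5): 3' end ACC has 2 G/C ✓; GC 10/18 = 55.6% ✓; length 18 ✓ — passes.
P4 (21 nt, A=5 T=5 G=8 C=3): 3' end GCG has 3 G/C ✓; GC 11/21 = 52.4% ✓; length 21 ✓ — passes.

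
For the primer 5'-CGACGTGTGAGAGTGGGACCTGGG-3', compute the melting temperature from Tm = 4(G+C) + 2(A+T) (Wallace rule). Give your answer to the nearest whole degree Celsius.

Base counts: A=4, T=4, G=12, C=4 (length 24).
Tm = 2·(4+4) + 4·(12+4) = 2·8 + 4·16 = 16 + 64 = 80°C.

80°C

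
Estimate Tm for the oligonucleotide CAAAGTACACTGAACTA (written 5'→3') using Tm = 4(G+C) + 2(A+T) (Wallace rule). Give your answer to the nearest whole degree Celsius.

46°C

Base counts: A=8, T=3, G=2, C=4 (length 17).
Tm = 2·(8+3) + 4·(2+4) = 2·11 + 4·6 = 22 + 24 = 46°C.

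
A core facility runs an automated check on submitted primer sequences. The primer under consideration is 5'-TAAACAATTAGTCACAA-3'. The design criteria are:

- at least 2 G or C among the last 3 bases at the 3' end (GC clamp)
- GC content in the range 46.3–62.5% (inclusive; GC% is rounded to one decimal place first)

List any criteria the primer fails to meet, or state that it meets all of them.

Fails: GC clamp, GC content.

Base counts: A=9, T=4, G=1, C=3 (length 17).
GC clamp: 3' end CAA has 1 G/C, need ≥2 ✗
GC content: GC 4/17 = 23.5%, outside 46.3–62.5% ✗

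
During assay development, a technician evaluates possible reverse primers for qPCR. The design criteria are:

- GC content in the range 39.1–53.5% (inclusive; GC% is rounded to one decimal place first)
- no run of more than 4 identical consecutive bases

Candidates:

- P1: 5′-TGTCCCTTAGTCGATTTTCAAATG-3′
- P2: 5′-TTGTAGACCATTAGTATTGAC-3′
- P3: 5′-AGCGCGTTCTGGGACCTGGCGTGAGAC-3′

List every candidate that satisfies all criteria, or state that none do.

P1 (24 nt, A=5 T=10 G=4 C=5): GC 9/24 = 37.5%, outside 39.1–53.5% ✗; longest run = 4 ✓ — fails.
P2 (21 nt, A=6 T=8 G=4 C=3): GC 7/21 = 33.3%, outside 39.1–53.5% ✗; longest run = 2 ✓ — fails.
P3 (27 nt, A=4 T=5 G=11 C=7): GC 18/27 = 66.7%, outside 39.1–53.5% ✗; longest run = 3 ✓ — fails.

None of the candidates satisfy all criteria.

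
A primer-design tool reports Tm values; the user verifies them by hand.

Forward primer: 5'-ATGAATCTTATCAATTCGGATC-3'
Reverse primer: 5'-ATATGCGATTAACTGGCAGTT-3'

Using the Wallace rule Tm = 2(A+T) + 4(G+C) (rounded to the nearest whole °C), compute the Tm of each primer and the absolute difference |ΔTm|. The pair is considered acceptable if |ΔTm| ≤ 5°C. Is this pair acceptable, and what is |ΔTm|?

Forward: A=7 T=8 G=3 C=4 → Tm = 2·15 + 4·7 = 58°C.
Reverse: A=6 T=7 G=5 C=3 → Tm = 2·13 + 4·8 = 58°C.
|ΔTm| = |58 − 58| = 0°C, ≤ 5°C.

|ΔTm| = 0°C; the pair is acceptable.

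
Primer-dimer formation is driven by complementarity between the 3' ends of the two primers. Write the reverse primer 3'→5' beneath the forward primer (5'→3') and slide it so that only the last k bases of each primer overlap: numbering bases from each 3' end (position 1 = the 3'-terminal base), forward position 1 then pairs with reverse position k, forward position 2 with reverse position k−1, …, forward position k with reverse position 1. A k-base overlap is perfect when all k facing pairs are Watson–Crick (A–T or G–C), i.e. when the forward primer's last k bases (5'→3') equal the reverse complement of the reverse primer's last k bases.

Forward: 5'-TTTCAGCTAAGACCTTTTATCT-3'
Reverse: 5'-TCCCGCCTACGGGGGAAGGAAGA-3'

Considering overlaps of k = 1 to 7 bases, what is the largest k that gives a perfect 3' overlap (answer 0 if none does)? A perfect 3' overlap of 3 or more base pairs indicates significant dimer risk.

Last 7 bases (5'→3') — forward …TTTATCT, reverse …AGGAAGA.
Reverse complement of the reverse primer's last 7 bases: TCTTCCT; its first k bases are the reverse complement of the reverse primer's last k bases, so a perfect k-base overlap needs the forward primer's last k bases to equal them.
Comparing (forward last k vs required): k=1: T vs T ✓; k=2: CT vs TC ✗; k=3: TCT vs TCT ✓; k=4: ATCT vs TCTT ✗; k=5: TATCT vs TCTTC ✗; k=6: TTATCT vs TCTTCC ✗; k=7: TTTATCT vs TCTTCCT ✗.
Perfect overlaps at k = 1, 3; the largest is 3.

Longest perfect overlap: 3 complementary base pairs; significant dimer risk (threshold 3).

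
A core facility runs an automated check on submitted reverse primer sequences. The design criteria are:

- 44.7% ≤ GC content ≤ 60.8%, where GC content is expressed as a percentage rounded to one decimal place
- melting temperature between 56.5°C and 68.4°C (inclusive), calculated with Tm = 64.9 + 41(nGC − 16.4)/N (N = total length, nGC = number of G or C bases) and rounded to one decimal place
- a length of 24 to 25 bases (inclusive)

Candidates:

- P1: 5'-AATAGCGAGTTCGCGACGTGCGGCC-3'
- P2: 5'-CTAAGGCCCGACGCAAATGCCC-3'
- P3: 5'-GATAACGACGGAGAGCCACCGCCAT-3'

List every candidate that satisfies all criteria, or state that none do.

P3 only.

P1 (25 nt, A=5 T=4 G=9 C=7): GC 16/25 = 64.0%, outside 44.7–60.8% ✗; Tm = 64.9 + 41·(16 − 16.4)/25 = 64.2°C ✓; length 25 ✓ — fails.
P2 (22 nt, A=6 T=2 G=5 C=9): GC 14/22 = 63.6%, outside 44.7–60.8% ✗; Tm = 64.9 + 41·(14 − 16.4)/22 = 60.4°C ✓; length 22, outside 24–25 ✗ — fails.
P3 (25 nt, A=8 T=2 G=7 C=8): GC 15/25 = 60.0% ✓; Tm = 64.9 + 41·(15 − 16.4)/25 = 62.6°C ✓; length 25 ✓ — passes.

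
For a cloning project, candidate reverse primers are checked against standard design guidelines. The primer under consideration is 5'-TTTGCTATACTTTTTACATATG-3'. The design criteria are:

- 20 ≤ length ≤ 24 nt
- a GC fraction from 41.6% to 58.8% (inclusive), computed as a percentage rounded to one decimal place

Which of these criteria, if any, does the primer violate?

Fails: GC content.

Base counts: A=5, T=12, G=2, C=3 (length 22).
length: length 22 ✓
GC content: GC 5/22 = 22.7%, outside 41.6–58.8% ✗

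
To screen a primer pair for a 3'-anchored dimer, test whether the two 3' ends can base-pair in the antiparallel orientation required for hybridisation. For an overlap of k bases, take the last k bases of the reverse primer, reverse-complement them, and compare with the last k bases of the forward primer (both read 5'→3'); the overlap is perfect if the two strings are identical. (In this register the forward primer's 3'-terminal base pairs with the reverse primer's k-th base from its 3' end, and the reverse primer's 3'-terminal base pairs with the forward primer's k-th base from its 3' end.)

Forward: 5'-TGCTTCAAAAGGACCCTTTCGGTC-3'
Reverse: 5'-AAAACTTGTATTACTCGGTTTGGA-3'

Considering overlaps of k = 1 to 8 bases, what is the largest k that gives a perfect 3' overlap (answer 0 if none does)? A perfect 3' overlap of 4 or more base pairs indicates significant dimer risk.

Longest perfect overlap: 2 complementary base pairs; below the dimer-risk threshold (threshold 4).

Last 8 bases (5'→3') — forward …TTTCGGTC, reverse …GGTTTGGA.
Reverse complement of the reverse primer's last 8 bases: TCCAAACC; its first k bases are the reverse complement of the reverse primer's last k bases, so a perfect k-base overlap needs the forward primer's last k bases to equal them.
Comparing (forward last k vs required): k=1: C vs T ✗; k=2: TC vs TC ✓; k=3: GTC vs TCC ✗; k=4: GGTC vs TCCA ✗; k=5: CGGTC vs TCCAA ✗; k=6: TCGGTC vs TCCAAA ✗; k=7: TTCGGTC vs TCCAAAC ✗; k=8: TTTCGGTC vs TCCAAACC ✗.
Only k = 2 is perfect, so the longest perfect 3' overlap is 2.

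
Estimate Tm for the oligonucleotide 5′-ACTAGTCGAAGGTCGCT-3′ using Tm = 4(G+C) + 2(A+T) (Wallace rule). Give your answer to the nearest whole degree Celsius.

52°C

Base counts: A=4, T=4, G=5, C=4 (length 17).
Tm = 2·(4+4) + 4·(5+4) = 2·8 + 4·9 = 16 + 36 = 52°C.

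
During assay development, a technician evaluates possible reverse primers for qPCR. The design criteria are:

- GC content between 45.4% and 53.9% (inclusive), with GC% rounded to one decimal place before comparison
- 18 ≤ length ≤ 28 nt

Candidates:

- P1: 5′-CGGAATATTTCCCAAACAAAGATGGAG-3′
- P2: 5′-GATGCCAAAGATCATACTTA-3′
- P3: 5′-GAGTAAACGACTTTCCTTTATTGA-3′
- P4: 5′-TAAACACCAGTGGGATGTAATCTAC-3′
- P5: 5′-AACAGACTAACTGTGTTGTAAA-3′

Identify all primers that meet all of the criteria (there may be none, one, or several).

None of the candidates satisfy all criteria.

P1 (27 nt, A=11 T=5 G=6 C=5): GC 11/27 = 40.7%, outside 45.4–53.9% ✗; length 27 ✓ — fails.
P2 (20 nt, A=8 T=5 G=3 C=4): GC 7/20 = 35.0%, outside 45.4–53.9% ✗; length 20 ✓ — fails.
P3 (24 nt, A=7 T=9 G=4 C=4): GC 8/24 = 33.3%, outside 45.4–53.9% ✗; length 24 ✓ — fails.
P4 (25 nt, A=9 T=6 G=5 C=5): GC 10/25 = 40.0%, outside 45.4–53.9% ✗; length 25 ✓ — fails.
P5 (22 nt, A=9 T=6 G=4 C=3): GC 7/22 = 31.8%, outside 45.4–53.9% ✗; length 22 ✓ — fails.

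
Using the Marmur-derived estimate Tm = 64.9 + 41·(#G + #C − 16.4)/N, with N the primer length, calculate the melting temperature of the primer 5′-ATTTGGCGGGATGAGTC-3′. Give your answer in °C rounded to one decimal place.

Base counts: A=3, T=5, G=7, C=2; G+C = 9, N = 17.
Tm = 64.9 + 41·(9 − 16.4)/17 = 64.9 + -303.40/17 = 47.1°C.

47.1°C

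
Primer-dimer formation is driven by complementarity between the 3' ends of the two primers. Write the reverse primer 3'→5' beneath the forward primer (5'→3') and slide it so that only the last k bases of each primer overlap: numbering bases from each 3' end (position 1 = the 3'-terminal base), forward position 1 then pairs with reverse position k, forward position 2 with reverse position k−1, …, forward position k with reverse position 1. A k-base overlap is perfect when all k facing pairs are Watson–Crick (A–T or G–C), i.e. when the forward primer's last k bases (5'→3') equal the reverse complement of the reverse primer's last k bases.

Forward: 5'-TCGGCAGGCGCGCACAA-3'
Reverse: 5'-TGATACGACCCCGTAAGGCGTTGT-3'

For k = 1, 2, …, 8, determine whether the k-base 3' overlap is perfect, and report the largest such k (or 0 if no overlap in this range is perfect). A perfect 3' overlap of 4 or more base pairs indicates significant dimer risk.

Last 8 bases (5'→3') — forward …GCGCACAA, reverse …GGCGTTGT.
Reverse complement of the reverse primer's last 8 bases: ACAACGCC; its first k bases are the reverse complement of the reverse primer's last k bases, so a perfect k-base overlap needs the forward primer's last k bases to equal them.
Comparing (forward last k vs required): k=1: A vs A ✓; k=2: AA vs AC ✗; k=3: CAA vs ACA ✗; k=4: ACAA vs ACAA ✓; k=5: CACAA vs ACAAC ✗; k=6: GCACAA vs ACAACG ✗; k=7: CGCACAA vs ACAACGC ✗; k=8: GCGCACAA vs ACAACGCC ✗.
Perfect overlaps at k = 1, 4; the largest is 4.

Longest perfect overlap: 4 complementary base pairs; significant dimer risk (threshold 4).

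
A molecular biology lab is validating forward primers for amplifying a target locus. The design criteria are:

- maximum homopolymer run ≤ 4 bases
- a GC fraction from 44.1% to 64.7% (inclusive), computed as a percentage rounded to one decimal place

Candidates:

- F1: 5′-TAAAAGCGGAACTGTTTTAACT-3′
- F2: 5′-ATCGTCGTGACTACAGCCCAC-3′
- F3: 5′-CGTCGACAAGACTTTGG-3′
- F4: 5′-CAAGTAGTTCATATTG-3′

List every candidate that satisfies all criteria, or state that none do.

F1 (22 nt, A=8 T=7 G=4 C=3): longest run = 4 ✓; GC 7/22 = 31.8%, outside 44.1–64.7% ✗ — fails.
F2 (21 nt, A=5 T=4 G=4 C=8): longest run = 3 ✓; GC 12/21 = 57.1% ✓ — passes.
F3 (17 nt, A=4 T=4 G=5 C=4): longest run = 3 ✓; GC 9/17 = 52.9% ✓ — passes.
F4 (16 nt, A=5 T=6 G=3 C=2): longest run = 2 ✓; GC 5/16 = 31.3%, outside 44.1–64.7% ✗ — fails.

F2 and F3.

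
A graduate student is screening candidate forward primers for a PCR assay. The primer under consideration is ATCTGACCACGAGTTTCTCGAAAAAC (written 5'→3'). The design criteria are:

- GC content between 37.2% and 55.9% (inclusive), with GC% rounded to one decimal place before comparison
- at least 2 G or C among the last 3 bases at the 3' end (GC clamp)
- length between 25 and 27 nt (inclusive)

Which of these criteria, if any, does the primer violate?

Base counts: A=9, T=6, G=4, C=7 (length 26).
GC content: GC 11/26 = 42.3% ✓
GC clamp: 3' end AAC has 1 G/C, need ≥2 ✗
length: length 26 ✓

Fails: GC clamp.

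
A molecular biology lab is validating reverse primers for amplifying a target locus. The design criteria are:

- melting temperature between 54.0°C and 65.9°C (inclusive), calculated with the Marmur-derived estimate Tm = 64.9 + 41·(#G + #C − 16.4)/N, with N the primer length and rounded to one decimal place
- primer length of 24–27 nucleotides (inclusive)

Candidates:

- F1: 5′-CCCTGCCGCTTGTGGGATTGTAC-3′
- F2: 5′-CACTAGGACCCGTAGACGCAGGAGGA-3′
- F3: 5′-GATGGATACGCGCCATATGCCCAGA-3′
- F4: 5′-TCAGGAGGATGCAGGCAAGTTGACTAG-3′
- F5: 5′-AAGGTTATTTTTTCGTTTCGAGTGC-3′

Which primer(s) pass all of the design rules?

F2, F3 and F4.

F1 (23 nt, A=2 T=7 G=7 C=7): Tm = 64.9 + 41·(14 − 16.4)/23 = 60.6°C ✓; length 23, outside 24–27 ✗ — fails.
F2 (26 nt, A=8 T=2 G=9 C=7): Tm = 64.9 + 41·(16 − 16.4)/26 = 64.3°C ✓; length 26 ✓ — passes.
F3 (25 nt, A=7 T=4 G=7 C=7): Tm = 64.9 + 41·(14 − 16.4)/25 = 61.0°C ✓; length 25 ✓ — passes.
F4 (27 nt, A=8 T=5 G=10 C=4): Tm = 64.9 + 41·(14 − 16.4)/27 = 61.3°C ✓; length 27 ✓ — passes.
F5 (25 nt, A=4 T=12 G=6 C=3): Tm = 64.9 + 41·(9 − 16.4)/25 = 52.8°C, outside 54.0–65.9°C ✗; length 25 ✓ — fails.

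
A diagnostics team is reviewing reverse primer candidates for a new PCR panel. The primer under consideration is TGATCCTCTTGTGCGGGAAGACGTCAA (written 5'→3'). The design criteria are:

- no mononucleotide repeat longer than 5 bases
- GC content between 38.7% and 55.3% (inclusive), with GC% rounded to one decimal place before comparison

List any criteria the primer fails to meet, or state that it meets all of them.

Base counts: A=6, T=7, G=8, C=6 (length 27).
homopolymer run: longest run = 3 ✓
GC content: GC 14/27 = 51.9% ✓

Meets all criteria.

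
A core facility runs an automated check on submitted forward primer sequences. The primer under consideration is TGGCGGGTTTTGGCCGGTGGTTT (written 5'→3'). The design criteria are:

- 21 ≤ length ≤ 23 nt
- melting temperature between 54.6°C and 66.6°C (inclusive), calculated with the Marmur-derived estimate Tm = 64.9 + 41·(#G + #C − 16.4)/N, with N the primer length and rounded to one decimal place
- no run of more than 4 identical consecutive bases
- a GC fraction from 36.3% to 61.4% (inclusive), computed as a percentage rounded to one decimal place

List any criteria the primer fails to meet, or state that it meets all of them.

Base counts: A=0, T=9, G=11, C=3 (length 23).
length: length 23 ✓
Tm: Tm = 64.9 + 41·(14 − 16.4)/23 = 60.6°C ✓
homopolymer run: longest run = 4 ✓
GC content: GC 14/23 = 60.9% ✓

Meets all criteria.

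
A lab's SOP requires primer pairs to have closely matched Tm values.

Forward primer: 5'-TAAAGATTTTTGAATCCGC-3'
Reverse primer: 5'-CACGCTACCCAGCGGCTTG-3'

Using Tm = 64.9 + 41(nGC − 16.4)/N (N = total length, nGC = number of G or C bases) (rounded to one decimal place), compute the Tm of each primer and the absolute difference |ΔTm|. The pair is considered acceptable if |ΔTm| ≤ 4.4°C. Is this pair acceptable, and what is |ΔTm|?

Forward: G+C = 6, N = 19 → Tm = 64.9 + 41·(6 − 16.4)/19 = 42.5°C.
Reverse: G+C = 13, N = 19 → Tm = 64.9 + 41·(13 − 16.4)/19 = 57.6°C.
|ΔTm| = |42.5 − 57.6| = 15.1°C, > 4.4°C.

|ΔTm| = 15.1°C; the pair is not acceptable.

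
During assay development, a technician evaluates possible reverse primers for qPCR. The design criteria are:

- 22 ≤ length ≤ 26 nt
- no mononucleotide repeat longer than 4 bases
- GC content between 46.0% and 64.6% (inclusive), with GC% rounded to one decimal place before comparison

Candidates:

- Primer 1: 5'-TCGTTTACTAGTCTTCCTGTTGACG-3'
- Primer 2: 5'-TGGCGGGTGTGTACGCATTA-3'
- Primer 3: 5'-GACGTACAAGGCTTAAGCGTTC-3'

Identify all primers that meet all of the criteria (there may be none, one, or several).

Primer 3 only.

Primer 1 (25 nt, A=3 T=11 G=5 C=6): length 25 ✓; longest run = 3 ✓; GC 11/25 = 44.0%, outside 46.0–64.6% ✗ — fails.
Primer 2 (20 nt, A=3 T=6 G=8 C=3): length 20, outside 22–26 ✗; longest run = 3 ✓; GC 11/20 = 55.0% ✓ — fails.
Primer 3 (22 nt, A=6 T=5 G=6 C=5): length 22 ✓; longest run = 2 ✓; GC 11/22 = 50.0% ✓ — passes.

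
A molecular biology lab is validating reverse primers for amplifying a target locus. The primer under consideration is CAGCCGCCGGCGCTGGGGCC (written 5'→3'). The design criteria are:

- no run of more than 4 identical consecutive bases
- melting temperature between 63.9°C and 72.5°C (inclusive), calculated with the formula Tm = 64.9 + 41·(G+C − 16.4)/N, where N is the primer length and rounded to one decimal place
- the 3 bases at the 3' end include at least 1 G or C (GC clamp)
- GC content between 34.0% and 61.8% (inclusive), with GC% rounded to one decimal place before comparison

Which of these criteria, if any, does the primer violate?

Base counts: A=1, T=1, G=9, C=9 (length 20).
homopolymer run: longest run = 4 ✓
Tm: Tm = 64.9 + 41·(18 − 16.4)/20 = 68.2°C ✓
GC clamp: 3' end GCC has 3 G/C ✓
GC content: GC 18/20 = 90.0%, outside 34.0–61.8% ✗

Fails: GC content.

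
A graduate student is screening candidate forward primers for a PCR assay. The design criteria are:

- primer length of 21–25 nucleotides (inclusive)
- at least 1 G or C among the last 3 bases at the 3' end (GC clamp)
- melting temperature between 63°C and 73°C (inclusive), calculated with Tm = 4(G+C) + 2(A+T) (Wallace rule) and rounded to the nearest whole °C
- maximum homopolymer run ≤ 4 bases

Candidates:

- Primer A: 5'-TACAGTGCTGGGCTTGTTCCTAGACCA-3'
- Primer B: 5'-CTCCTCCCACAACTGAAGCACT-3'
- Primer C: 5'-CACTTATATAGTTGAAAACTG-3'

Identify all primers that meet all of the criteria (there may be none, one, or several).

Primer B only.

Primer A (27 nt, A=5 T=8 G=7 C=7): length 27, outside 21–25 ✗; 3' end CCA has 2 G/C ✓; Tm = 2·13 + 4·14 = 82°C, outside 63–73°C ✗; longest run = 3 ✓ — fails.
Primer B (22 nt, A=6 T=4 G=2 C=10): length 22 ✓; 3' end ACT has 1 G/C ✓; Tm = 2·10 + 4·12 = 68°C ✓; longest run = 3 ✓ — passes.
Primer C (21 nt, A=8 T=7 G=3 C=3): length 21 ✓; 3' end CTG has 2 G/C ✓; Tm = 2·15 + 4·6 = 54°C, outside 63–73°C ✗; longest run = 4 ✓ — fails.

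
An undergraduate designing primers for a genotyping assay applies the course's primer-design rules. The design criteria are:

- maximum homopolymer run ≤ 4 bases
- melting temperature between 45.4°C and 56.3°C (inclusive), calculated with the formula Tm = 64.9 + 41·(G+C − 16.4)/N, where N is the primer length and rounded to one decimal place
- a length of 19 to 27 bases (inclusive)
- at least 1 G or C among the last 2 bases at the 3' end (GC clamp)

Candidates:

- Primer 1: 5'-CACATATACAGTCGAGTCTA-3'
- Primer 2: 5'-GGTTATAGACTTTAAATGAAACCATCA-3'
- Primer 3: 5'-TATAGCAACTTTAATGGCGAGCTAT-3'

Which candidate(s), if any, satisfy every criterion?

Primer 1 (20 nt, A=7 T=5 G=3 C=5): longest run = 1 ✓; Tm = 64.9 + 41·(8 − 16.4)/20 = 47.7°C ✓; length 20 ✓; 3' end TA has 0 G/C, need ≥1 ✗ — fails.
Primer 2 (27 nt, A=11 T=8 G=4 C=4): longest run = 3 ✓; Tm = 64.9 + 41·(8 − 16.4)/27 = 52.1°C ✓; length 27 ✓; 3' end CA has 1 G/C ✓ — passes.
Primer 3 (25 nt, A=8 T=8 G=5 C=4): longest run = 3 ✓; Tm = 64.9 + 41·(9 − 16.4)/25 = 52.8°C ✓; length 25 ✓; 3' end AT has 0 G/C, need ≥1 ✗ — fails.

Primer 2 only.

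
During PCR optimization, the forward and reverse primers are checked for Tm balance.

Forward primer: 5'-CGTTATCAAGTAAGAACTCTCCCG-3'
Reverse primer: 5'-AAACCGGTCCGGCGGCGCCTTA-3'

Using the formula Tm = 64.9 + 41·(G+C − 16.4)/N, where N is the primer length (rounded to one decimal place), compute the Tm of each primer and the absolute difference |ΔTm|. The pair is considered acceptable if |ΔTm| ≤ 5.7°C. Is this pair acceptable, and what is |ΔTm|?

|ΔTm| = 6.6°C; the pair is not acceptable.

Forward: G+C = 11, N = 24 → Tm = 64.9 + 41·(11 − 16.4)/24 = 55.7°C.
Reverse: G+C = 15, N = 22 → Tm = 64.9 + 41·(15 − 16.4)/22 = 62.3°C.
|ΔTm| = |55.7 − 62.3| = 6.6°C, > 5.7°C.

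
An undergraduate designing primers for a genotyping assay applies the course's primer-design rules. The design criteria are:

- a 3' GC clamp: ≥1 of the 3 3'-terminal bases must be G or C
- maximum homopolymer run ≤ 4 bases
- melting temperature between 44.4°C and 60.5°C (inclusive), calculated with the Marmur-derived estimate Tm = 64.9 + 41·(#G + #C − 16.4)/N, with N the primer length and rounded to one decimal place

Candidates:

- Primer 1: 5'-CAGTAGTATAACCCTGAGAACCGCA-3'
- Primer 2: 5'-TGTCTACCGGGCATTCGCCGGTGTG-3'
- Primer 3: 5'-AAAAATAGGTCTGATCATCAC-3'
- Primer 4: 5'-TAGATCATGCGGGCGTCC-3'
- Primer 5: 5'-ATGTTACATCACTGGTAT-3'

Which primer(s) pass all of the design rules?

Primer 1 and Primer 4.

Primer 1 (25 nt, A=9 T=4 G=5 C=7): 3' end GCA has 2 G/C ✓; longest run = 3 ✓; Tm = 64.9 + 41·(12 − 16.4)/25 = 57.7°C ✓ — passes.
Primer 2 (25 nt, A=2 T=7 G=9 C=7): 3' end GTG has 2 G/C ✓; longest run = 3 ✓; Tm = 64.9 + 41·(16 − 16.4)/25 = 64.2°C, outside 44.4–60.5°C ✗ — fails.
Primer 3 (21 nt, A=9 T=5 G=3 C=4): 3' end CAC has 2 G/C ✓; longest run = 5, exceeds 4 ✗; Tm = 64.9 + 41·(7 − 16.4)/21 = 46.5°C ✓ — fails.
Primer 4 (18 nt, A=3 T=4 G=6 C=5): 3' end TCC has 2 G/C ✓; longest run = 3 ✓; Tm = 64.9 + 41·(11 − 16.4)/18 = 52.6°C ✓ — passes.
Primer 5 (18 nt, A=5 T=7 G=3 C=3): 3' end TAT has 0 G/C, need ≥1 ✗; longest run = 2 ✓; Tm = 64.9 + 41·(6 − 16.4)/18 = 41.2°C, outside 44.4–60.5°C ✗ — fails.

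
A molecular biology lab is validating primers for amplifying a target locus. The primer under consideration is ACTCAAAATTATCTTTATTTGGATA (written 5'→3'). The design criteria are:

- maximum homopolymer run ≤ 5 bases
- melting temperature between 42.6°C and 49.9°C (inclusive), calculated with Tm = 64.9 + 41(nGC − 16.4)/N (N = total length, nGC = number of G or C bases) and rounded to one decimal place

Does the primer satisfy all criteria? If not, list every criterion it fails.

Base counts: A=9, T=11, G=2, C=3 (length 25).
homopolymer run: longest run = 4 ✓
Tm: Tm = 64.9 + 41·(5 − 16.4)/25 = 46.2°C ✓

Meets all criteria.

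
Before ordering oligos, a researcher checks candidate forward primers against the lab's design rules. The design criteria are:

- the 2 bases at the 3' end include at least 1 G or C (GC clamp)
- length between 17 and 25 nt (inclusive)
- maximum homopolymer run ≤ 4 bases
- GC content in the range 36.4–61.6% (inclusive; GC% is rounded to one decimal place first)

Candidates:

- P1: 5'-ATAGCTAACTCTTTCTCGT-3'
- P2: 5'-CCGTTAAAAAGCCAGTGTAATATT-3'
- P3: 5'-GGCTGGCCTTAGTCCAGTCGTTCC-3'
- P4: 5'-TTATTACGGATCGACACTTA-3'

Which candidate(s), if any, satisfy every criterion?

P1 (19 nt, A=4 T=8 G=2 C=5): 3' end GT has 1 G/C ✓; length 19 ✓; longest run = 3 ✓; GC 7/19 = 36.8% ✓ — passes.
P2 (24 nt, A=9 T=7 G=4 C=4): 3' end TT has 0 G/C, need ≥1 ✗; length 24 ✓; longest run = 5, exceeds 4 ✗; GC 8/24 = 33.3%, outside 36.4–61.6% ✗ — fails.
P3 (24 nt, A=2 T=7 G=7 C=8): 3' end CC has 2 G/C ✓; length 24 ✓; longest run = 2 ✓; GC 15/24 = 62.5%, outside 36.4–61.6% ✗ — fails.
P4 (20 nt, A=6 T=7 G=3 C=4): 3' end TA has 0 G/C, need ≥1 ✗; length 20 ✓; longest run = 2 ✓; GC 7/20 = 35.0%, outside 36.4–61.6% ✗ — fails.

P1 only.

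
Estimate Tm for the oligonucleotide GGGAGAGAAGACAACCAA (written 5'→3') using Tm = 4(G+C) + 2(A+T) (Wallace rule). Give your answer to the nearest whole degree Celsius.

54°C

Base counts: A=9, T=0, G=6, C=3 (length 18).
Tm = 2·(9+0) + 4·(6+3) = 2·9 + 4·9 = 18 + 36 = 54°C.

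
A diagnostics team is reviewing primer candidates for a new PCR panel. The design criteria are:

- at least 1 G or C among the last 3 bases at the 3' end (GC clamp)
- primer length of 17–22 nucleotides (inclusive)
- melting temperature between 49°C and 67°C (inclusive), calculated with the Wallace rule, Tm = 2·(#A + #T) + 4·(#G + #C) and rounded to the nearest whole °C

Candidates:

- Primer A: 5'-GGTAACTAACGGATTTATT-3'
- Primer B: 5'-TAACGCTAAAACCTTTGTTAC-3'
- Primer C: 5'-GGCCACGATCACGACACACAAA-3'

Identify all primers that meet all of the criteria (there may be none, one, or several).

Primer B only.

Primer A (19 nt, A=6 T=7 G=4 C=2): 3' end ATT has 0 G/C, need ≥1 ✗; length 19 ✓; Tm = 2·13 + 4·6 = 50°C ✓ — fails.
Primer B (21 nt, A=7 T=7 G=2 C=5): 3' end TAC has 1 G/C ✓; length 21 ✓; Tm = 2·14 + 4·7 = 56°C ✓ — passes.
Primer C (22 nt, A=9 T=1 G=4 C=8): 3' end AAA has 0 G/C, need ≥1 ✗; length 22 ✓; Tm = 2·10 + 4·12 = 68°C, outside 49–67°C ✗ — fails.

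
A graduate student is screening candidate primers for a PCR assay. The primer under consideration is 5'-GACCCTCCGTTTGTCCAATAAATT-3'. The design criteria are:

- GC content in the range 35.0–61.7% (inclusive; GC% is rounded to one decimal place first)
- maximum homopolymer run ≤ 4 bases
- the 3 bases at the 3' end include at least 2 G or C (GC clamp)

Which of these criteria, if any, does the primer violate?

Fails: GC clamp.

Base counts: A=6, T=8, G=3, C=7 (length 24).
GC content: GC 10/24 = 41.7% ✓
homopolymer run: longest run = 3 ✓
GC clamp: 3' end ATT has 0 G/C, need ≥2 ✗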